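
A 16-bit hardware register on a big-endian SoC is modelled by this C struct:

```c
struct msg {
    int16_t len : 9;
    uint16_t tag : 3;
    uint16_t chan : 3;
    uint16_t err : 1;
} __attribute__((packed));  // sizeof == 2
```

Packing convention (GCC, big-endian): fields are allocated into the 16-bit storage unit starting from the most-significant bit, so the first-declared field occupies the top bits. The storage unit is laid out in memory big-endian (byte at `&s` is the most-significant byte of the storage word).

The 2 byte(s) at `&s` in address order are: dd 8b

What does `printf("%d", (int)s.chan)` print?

[0]=0xdd [1]=0x8b (big-endian) → word 0xdd8b
len [7+:9] = (word>>7) & 0x1ff = 443
tag [4+:3] = (word>>4) & 0x7 = 0
chan [1+:3] = (word>>1) & 0x7 = 5  ←
err [0+:1] = (word>>0) & 0x1 = 1

5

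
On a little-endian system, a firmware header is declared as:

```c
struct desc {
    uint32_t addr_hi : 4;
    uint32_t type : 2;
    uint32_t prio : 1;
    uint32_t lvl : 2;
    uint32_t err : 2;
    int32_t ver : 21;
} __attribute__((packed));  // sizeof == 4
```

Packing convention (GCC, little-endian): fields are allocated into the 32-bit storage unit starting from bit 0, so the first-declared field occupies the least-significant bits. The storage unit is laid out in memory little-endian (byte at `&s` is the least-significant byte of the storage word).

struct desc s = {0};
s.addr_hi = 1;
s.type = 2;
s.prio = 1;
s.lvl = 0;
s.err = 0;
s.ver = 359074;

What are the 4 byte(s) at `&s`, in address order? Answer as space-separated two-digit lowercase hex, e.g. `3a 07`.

addr_hi:4 = 1 → 0x1 << 0 → word 0x00000001
type:2 = 2 → 0x2 << 4 → word 0x00000021
prio:1 = 1 → 0x1 << 6 → word 0x00000061
lvl:2 = 0 → 0x0 << 7 → word 0x00000061
err:2 = 0 → 0x0 << 9 → word 0x00000061
ver:21 = 359074 → 0x57aa2 << 11 → word 0x2bd51061
word = 0x2bd51061 → little-endian bytes:
  [0]=0x61  [1]=0x10  [2]=0xd5  [3]=0x2b

61 10 d5 2b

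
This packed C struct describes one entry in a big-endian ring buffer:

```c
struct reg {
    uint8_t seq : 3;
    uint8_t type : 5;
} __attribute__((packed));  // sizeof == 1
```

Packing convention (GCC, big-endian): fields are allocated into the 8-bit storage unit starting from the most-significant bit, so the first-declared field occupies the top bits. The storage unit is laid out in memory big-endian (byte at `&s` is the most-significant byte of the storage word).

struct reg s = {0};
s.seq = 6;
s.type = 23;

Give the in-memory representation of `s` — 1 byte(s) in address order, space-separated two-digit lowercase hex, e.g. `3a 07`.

d7

[5+:3] seq=6 & 0x7 = 0x6; word=0xc0
[0+:5] type=23 & 0x1f = 0x17; word=0xd7
word = 0xd7 → big-endian bytes:
  [0]=0xd7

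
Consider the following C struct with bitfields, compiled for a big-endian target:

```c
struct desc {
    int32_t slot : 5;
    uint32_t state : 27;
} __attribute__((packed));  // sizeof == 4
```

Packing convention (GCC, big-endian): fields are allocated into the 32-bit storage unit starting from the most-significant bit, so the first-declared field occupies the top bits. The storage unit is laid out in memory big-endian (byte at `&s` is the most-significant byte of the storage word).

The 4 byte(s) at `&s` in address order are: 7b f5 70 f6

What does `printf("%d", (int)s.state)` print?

66416886

[0]=0x7b [1]=0xf5 [2]=0x70 [3]=0xf6 (big-endian) → word 0x7bf570f6
slot:5 @ bit 27 → (0x7bf570f6>>27)&0x1f = 0xf
state:27 @ bit 0 → (0x7bf570f6>>0)&0x7ffffff = 0x3f570f6  ←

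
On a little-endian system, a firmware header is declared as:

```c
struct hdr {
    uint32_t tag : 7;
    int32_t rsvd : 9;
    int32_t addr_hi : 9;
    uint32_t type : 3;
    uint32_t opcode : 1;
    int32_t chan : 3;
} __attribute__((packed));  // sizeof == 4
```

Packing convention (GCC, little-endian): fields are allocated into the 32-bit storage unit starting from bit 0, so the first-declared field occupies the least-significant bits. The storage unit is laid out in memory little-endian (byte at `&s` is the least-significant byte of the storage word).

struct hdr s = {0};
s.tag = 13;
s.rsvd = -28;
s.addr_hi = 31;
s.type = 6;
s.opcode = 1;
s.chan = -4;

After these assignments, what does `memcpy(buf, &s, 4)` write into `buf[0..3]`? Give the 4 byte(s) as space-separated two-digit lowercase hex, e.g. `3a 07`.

0d f2 1f 9c

[0+:7] tag=13 & 0x7f = 0xd; word=0x0000000d
[7+:9] rsvd=-28 & 0x1ff = 0x1e4; word=0x0000f20d
[16+:9] addr_hi=31 & 0x1ff = 0x1f; word=0x001ff20d
[25+:3] type=6 & 0x7 = 0x6; word=0x0c1ff20d
[28+:1] opcode=1 & 0x1 = 0x1; word=0x1c1ff20d
[29+:3] chan=-4 & 0x7 = 0x4; word=0x9c1ff20d
word = 0x9c1ff20d → little-endian bytes:
  [0]=0x0d  [1]=0xf2  [2]=0x1f  [3]=0x9c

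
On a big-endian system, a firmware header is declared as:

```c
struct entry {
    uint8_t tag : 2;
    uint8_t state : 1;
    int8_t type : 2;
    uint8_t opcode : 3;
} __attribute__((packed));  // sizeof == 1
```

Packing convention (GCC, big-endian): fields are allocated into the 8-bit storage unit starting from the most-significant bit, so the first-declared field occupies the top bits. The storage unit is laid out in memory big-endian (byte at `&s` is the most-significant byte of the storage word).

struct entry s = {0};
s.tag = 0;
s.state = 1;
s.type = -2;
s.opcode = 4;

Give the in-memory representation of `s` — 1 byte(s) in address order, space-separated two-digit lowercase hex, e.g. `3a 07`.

tag:2 = 0 → 0x0 << 6 → word 0x00
state:1 = 1 → 0x1 << 5 → word 0x20
type:2 = -2 → 0x2 << 3 → word 0x30
opcode:3 = 4 → 0x4 << 0 → word 0x34
word = 0x34 → big-endian bytes:
  [0]=0x34

34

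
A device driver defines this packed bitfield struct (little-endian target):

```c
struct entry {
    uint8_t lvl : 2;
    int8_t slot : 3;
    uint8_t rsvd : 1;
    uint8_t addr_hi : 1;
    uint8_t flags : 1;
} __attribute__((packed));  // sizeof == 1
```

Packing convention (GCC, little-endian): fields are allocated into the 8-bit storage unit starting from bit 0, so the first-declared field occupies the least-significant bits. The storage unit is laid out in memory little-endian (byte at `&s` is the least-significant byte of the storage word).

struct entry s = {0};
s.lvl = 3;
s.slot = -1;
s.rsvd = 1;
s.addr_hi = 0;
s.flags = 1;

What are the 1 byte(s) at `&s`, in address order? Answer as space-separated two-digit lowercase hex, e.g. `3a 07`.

bf

[0+:2] lvl=3 & 0x3 = 0x3; word=0x03
[2+:3] slot=-1 & 0x7 = 0x7; word=0x1f
[5+:1] rsvd=1 & 0x1 = 0x1; word=0x3f
[6+:1] addr_hi=0 & 0x1 = 0x0; word=0x3f
[7+:1] flags=1 & 0x1 = 0x1; word=0xbf
word = 0xbf → little-endian bytes:
  [0]=0xbf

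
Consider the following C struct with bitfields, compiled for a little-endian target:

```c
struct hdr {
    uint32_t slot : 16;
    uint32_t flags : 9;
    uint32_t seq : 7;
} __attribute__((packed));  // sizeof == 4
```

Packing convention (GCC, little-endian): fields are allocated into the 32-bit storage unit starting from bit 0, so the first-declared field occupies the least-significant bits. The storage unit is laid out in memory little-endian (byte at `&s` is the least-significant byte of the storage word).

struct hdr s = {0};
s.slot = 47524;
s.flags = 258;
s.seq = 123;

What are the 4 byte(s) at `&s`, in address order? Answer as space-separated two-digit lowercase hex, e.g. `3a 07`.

slot (16b) val=47524 bits=0xb9a4 at bit 0: 0x0000b9a4
flags (9b) val=258 bits=0x102 at bit 16: 0x0102b9a4
seq (7b) val=123 bits=0x7b at bit 25: 0xf702b9a4
word = 0xf702b9a4 → little-endian bytes:
  [0]=0xa4  [1]=0xb9  [2]=0x02  [3]=0xf7

a4 b9 02 f7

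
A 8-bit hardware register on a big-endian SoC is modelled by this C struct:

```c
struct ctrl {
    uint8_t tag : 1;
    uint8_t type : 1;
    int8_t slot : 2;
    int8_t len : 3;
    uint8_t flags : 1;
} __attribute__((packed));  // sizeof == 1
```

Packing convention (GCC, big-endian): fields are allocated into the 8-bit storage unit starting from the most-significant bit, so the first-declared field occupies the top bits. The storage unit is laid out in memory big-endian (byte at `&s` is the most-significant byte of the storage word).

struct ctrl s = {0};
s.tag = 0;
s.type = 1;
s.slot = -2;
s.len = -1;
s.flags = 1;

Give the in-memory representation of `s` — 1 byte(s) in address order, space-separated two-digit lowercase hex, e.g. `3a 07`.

[7+:1] tag=0 & 0x1 = 0x0; word=0x00
[6+:1] type=1 & 0x1 = 0x1; word=0x40
[4+:2] slot=-2 & 0x3 = 0x2; word=0x60
[1+:3] len=-1 & 0x7 = 0x7; word=0x6e
[0+:1] flags=1 & 0x1 = 0x1; word=0x6f
word = 0x6f → big-endian bytes:
  [0]=0x6f

6f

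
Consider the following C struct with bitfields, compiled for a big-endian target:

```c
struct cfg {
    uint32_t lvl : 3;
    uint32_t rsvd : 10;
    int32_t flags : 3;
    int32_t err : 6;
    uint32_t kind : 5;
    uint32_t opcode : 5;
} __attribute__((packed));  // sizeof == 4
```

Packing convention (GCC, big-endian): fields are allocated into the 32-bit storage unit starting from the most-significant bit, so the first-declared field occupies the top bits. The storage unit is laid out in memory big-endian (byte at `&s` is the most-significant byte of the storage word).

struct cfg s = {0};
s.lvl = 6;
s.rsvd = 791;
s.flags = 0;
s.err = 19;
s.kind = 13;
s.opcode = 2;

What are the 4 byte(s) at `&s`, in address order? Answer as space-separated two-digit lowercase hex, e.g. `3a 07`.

d8 b8 4d a2

[29+:3] lvl=6 & 0x7 = 0x6; word=0xc0000000
[19+:10] rsvd=791 & 0x3ff = 0x317; word=0xd8b80000
[16+:3] flags=0 & 0x7 = 0x0; word=0xd8b80000
[10+:6] err=19 & 0x3f = 0x13; word=0xd8b84c00
[5+:5] kind=13 & 0x1f = 0xd; word=0xd8b84da0
[0+:5] opcode=2 & 0x1f = 0x2; word=0xd8b84da2
word = 0xd8b84da2 → big-endian bytes:
  [0]=0xd8  [1]=0xb8  [2]=0x4d  [3]=0xa2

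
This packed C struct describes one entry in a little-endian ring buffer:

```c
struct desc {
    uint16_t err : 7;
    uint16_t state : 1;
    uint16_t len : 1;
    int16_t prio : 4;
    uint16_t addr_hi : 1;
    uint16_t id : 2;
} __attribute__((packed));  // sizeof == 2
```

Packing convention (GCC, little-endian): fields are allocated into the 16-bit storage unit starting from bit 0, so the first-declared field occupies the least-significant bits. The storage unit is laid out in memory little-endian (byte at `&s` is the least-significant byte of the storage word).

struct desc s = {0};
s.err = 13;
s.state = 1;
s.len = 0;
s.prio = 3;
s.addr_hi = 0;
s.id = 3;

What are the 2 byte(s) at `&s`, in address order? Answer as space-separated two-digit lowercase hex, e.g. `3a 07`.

8d c6

err (7b) val=13 bits=0xd at bit 0: 0x000d
state (1b) val=1 bits=0x1 at bit 7: 0x008d
len (1b) val=0 bits=0x0 at bit 8: 0x008d
prio (4b) val=3 bits=0x3 at bit 9: 0x068d
addr_hi (1b) val=0 bits=0x0 at bit 13: 0x068d
id (2b) val=3 bits=0x3 at bit 14: 0xc68d
word = 0xc68d → little-endian bytes:
  [0]=0x8d  [1]=0xc6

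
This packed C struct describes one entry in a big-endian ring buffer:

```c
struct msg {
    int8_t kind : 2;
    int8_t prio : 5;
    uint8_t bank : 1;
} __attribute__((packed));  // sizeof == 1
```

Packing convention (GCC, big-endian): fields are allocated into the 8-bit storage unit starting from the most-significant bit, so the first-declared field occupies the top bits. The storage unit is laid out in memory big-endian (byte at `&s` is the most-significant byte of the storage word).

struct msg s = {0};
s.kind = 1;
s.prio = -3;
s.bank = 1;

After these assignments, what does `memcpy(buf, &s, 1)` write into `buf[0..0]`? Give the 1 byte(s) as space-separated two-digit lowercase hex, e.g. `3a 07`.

7b

[6+:2] kind=1 & 0x3 = 0x1; word=0x40
[1+:5] prio=-3 & 0x1f = 0x1d; word=0x7a
[0+:1] bank=1 & 0x1 = 0x1; word=0x7b
word = 0x7b → big-endian bytes:
  [0]=0x7b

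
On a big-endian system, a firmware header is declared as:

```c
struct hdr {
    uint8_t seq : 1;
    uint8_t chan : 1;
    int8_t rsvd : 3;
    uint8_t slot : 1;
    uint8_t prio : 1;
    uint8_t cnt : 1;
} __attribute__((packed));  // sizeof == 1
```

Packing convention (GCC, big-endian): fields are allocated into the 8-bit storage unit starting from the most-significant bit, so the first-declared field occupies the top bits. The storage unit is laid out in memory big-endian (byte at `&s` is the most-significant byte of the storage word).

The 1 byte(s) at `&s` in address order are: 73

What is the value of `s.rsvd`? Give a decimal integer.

[0]=0x73 (big-endian) → word 0x73
seq:1 @ bit 7 → (0x73>>7)&0x1 = 0x0
chan:1 @ bit 6 → (0x73>>6)&0x1 = 0x1
rsvd:3 @ bit 3 → (0x73>>3)&0x7 = 0x6  ←
slot:1 @ bit 2 → (0x73>>2)&0x1 = 0x0
prio:1 @ bit 1 → (0x73>>1)&0x1 = 0x1
cnt:1 @ bit 0 → (0x73>>0)&0x1 = 0x1
rsvd signed 3b, MSB=1: 6 - 8 = -2

-2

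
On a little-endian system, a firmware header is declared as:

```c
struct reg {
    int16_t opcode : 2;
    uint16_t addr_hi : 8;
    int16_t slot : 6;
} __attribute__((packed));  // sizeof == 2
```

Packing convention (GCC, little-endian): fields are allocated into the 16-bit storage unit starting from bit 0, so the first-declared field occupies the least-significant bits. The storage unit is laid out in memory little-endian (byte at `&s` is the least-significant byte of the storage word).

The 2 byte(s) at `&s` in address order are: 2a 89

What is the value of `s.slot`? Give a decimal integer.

-30

[0]=0x2a [1]=0x89 (little-endian) → word 0x892a
opcode:2 @ bit 0 → (0x892a>>0)&0x3 = 0x2
addr_hi:8 @ bit 2 → (0x892a>>2)&0xff = 0x4a
slot:6 @ bit 10 → (0x892a>>10)&0x3f = 0x22  ←
slot signed 6b, MSB=1: 34 - 64 = -30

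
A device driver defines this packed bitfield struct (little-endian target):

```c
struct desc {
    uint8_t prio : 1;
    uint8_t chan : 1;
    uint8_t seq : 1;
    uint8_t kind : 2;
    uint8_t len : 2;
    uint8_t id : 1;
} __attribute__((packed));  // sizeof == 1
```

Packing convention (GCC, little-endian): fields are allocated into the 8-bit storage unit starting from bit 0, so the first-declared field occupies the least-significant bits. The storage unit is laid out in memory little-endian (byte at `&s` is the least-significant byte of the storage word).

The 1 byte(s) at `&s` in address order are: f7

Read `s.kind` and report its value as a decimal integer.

2

[0]=0xf7 (little-endian) → word 0xf7
prio [0+:1] = (word>>0) & 0x1 = 1
chan [1+:1] = (word>>1) & 0x1 = 1
seq [2+:1] = (word>>2) & 0x1 = 1
kind [3+:2] = (word>>3) & 0x3 = 2  ←
len [5+:2] = (word>>5) & 0x3 = 3
id [7+:1] = (word>>7) & 0x1 = 1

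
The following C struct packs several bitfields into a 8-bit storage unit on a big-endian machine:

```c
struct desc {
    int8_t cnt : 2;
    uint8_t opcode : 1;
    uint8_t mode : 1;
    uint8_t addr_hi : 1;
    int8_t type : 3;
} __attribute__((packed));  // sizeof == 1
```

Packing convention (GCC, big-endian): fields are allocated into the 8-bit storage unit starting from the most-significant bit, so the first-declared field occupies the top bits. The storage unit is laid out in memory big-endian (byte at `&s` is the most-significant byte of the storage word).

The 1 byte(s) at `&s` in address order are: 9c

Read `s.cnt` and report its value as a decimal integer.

-2

[0]=0x9c (big-endian) → word 0x9c
cnt [6+:2] = (word>>6) & 0x3 = 2  ←
opcode [5+:1] = (word>>5) & 0x1 = 0
mode [4+:1] = (word>>4) & 0x1 = 1
addr_hi [3+:1] = (word>>3) & 0x1 = 1
type [0+:3] = (word>>0) & 0x7 = 4
cnt signed 2b, MSB=1: 2 - 4 = -2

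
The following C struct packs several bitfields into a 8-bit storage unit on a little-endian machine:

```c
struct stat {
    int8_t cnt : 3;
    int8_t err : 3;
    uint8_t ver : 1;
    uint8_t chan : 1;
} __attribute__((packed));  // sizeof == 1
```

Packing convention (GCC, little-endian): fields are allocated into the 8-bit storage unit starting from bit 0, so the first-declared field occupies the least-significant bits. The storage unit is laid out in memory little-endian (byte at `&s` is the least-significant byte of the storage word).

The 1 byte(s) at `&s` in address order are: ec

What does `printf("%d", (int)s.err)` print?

-3

[0]=0xec (little-endian) → word 0xec
cnt [0+:3] = (word>>0) & 0x7 = 4
err [3+:3] = (word>>3) & 0x7 = 5  ←
ver [6+:1] = (word>>6) & 0x1 = 1
chan [7+:1] = (word>>7) & 0x1 = 1
err signed 3b, MSB=1: 5 - 8 = -3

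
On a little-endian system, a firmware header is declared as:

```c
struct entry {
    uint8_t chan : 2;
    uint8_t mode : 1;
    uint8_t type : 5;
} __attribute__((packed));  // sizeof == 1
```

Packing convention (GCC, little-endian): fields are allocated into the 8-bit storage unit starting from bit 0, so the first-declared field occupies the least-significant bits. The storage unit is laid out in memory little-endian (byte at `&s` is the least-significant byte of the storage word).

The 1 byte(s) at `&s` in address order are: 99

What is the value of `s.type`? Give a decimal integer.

[0]=0x99 (little-endian) → word 0x99
chan [0+:2] = (word>>0) & 0x3 = 1
mode [2+:1] = (word>>2) & 0x1 = 0
type [3+:5] = (word>>3) & 0x1f = 19  ←

19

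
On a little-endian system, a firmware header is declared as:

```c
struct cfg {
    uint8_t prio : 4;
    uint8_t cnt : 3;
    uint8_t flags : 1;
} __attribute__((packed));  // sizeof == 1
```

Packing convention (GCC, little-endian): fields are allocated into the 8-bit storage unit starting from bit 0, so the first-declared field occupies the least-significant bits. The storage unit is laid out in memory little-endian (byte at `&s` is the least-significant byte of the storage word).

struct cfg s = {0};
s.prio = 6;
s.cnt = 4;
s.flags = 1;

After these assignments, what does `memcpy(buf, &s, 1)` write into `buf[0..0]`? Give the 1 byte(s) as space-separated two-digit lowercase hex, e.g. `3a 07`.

c6

prio:4 = 6 → 0x6 << 0 → word 0x06
cnt:3 = 4 → 0x4 << 4 → word 0x46
flags:1 = 1 → 0x1 << 7 → word 0xc6
word = 0xc6 → little-endian bytes:
  [0]=0xc6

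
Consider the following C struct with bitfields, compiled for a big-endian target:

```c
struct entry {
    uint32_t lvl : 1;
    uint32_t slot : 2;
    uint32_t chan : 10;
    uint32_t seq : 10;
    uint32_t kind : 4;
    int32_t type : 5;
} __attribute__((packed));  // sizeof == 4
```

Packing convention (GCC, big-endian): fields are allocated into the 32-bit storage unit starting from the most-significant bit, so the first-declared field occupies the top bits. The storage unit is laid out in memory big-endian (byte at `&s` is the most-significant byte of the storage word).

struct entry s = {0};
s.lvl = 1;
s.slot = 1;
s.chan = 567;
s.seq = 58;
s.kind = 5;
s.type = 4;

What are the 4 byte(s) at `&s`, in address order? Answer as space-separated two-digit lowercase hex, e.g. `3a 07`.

lvl:1 = 1 → 0x1 << 31 → word 0x80000000
slot:2 = 1 → 0x1 << 29 → word 0xa0000000
chan:10 = 567 → 0x237 << 19 → word 0xb1b80000
seq:10 = 58 → 0x3a << 9 → word 0xb1b87400
kind:4 = 5 → 0x5 << 5 → word 0xb1b874a0
type:5 = 4 → 0x4 << 0 → word 0xb1b874a4
word = 0xb1b874a4 → big-endian bytes:
  [0]=0xb1  [1]=0xb8  [2]=0x74  [3]=0xa4

b1 b8 74 a4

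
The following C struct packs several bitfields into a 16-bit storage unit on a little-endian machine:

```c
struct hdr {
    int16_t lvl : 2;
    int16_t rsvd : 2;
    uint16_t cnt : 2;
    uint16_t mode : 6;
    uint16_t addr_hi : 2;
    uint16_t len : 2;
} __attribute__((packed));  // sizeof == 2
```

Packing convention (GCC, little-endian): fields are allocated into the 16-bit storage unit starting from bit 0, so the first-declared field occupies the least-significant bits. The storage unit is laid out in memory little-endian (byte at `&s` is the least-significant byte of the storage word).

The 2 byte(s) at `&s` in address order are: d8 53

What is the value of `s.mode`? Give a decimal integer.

15

[0]=0xd8 [1]=0x53 (little-endian) → word 0x53d8
lvl:2 @ bit 0 → (0x53d8>>0)&0x3 = 0x0
rsvd:2 @ bit 2 → (0x53d8>>2)&0x3 = 0x2
cnt:2 @ bit 4 → (0x53d8>>4)&0x3 = 0x1
mode:6 @ bit 6 → (0x53d8>>6)&0x3f = 0xf  ←
addr_hi:2 @ bit 12 → (0x53d8>>12)&0x3 = 0x1
len:2 @ bit 14 → (0x53d8>>14)&0x3 = 0x1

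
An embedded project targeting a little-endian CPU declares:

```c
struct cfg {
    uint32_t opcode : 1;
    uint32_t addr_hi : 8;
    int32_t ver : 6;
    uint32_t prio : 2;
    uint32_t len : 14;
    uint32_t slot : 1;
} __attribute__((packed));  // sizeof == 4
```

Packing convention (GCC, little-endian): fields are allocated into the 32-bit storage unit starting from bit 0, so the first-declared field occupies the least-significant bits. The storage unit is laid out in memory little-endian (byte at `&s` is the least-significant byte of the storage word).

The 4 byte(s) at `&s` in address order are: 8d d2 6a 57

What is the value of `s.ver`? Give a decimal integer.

[0]=0x8d [1]=0xd2 [2]=0x6a [3]=0x57 (little-endian) → word 0x576ad28d
opcode [0+:1] = (word>>0) & 0x1 = 1
addr_hi [1+:8] = (word>>1) & 0xff = 70
ver [9+:6] = (word>>9) & 0x3f = 41  ←
prio [15+:2] = (word>>15) & 0x3 = 1
len [17+:14] = (word>>17) & 0x3fff = 11189
slot [31+:1] = (word>>31) & 0x1 = 0
ver signed 6b, MSB=1: 41 - 64 = -23

-23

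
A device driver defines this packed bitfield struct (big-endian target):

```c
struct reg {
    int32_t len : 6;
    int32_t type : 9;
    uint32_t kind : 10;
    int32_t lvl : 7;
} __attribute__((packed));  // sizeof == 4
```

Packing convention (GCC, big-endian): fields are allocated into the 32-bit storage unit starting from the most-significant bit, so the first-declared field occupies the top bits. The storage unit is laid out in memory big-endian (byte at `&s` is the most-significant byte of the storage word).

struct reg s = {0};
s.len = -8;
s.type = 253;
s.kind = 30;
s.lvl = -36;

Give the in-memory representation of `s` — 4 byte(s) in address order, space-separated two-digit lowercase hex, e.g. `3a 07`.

e1 fa 0f 5c

len:6 = -8 → 0x38 << 26 → word 0xe0000000
type:9 = 253 → 0xfd << 17 → word 0xe1fa0000
kind:10 = 30 → 0x1e << 7 → word 0xe1fa0f00
lvl:7 = -36 → 0x5c << 0 → word 0xe1fa0f5c
word = 0xe1fa0f5c → big-endian bytes:
  [0]=0xe1  [1]=0xfa  [2]=0x0f  [3]=0x5c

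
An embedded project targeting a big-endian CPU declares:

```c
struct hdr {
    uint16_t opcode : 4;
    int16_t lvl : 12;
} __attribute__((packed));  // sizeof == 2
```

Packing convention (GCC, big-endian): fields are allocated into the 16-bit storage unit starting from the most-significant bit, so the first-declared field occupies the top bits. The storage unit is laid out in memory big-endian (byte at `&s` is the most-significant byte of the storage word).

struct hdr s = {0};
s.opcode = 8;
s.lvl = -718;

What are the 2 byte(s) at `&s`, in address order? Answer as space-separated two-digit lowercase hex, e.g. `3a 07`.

8d 32

opcode:4 = 8 → 0x8 << 12 → word 0x8000
lvl:12 = -718 → 0xd32 << 0 → word 0x8d32
word = 0x8d32 → big-endian bytes:
  [0]=0x8d  [1]=0x32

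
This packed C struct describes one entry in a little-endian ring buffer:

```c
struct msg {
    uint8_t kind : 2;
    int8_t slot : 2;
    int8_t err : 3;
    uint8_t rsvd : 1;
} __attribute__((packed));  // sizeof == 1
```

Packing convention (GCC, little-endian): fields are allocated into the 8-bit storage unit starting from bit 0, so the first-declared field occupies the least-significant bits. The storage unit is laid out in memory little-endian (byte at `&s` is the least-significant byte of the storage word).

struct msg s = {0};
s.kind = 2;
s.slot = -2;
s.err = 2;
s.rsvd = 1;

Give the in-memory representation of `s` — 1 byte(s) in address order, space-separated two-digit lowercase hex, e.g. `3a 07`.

kind (2b) val=2 bits=0x2 at bit 0: 0x02
slot (2b) val=-2 bits=0x2 at bit 2: 0x0a
err (3b) val=2 bits=0x2 at bit 4: 0x2a
rsvd (1b) val=1 bits=0x1 at bit 7: 0xaa
word = 0xaa → little-endian bytes:
  [0]=0xaa

aa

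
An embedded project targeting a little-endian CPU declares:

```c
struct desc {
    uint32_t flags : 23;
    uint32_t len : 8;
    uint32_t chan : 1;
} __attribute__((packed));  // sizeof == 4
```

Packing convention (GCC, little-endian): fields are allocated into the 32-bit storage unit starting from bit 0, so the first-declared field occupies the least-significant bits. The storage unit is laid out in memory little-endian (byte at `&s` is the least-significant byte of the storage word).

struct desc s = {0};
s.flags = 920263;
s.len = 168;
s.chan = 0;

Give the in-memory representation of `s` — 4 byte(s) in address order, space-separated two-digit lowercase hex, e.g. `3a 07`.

c7 0a 0e 54

[0+:23] flags=920263 & 0x7fffff = 0xe0ac7; word=0x000e0ac7
[23+:8] len=168 & 0xff = 0xa8; word=0x540e0ac7
[31+:1] chan=0 & 0x1 = 0x0; word=0x540e0ac7
word = 0x540e0ac7 → little-endian bytes:
  [0]=0xc7  [1]=0x0a  [2]=0x0e  [3]=0x54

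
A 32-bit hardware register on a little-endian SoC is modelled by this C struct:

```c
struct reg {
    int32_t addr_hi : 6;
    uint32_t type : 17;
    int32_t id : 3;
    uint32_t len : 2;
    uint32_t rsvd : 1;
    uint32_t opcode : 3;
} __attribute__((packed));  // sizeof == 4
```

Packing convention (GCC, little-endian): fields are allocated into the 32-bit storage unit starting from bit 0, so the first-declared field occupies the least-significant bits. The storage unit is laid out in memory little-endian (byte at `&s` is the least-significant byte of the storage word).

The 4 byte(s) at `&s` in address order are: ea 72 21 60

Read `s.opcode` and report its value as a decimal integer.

[0]=0xea [1]=0x72 [2]=0x21 [3]=0x60 (little-endian) → word 0x602172ea
addr_hi:6 @ bit 0 → (0x602172ea>>0)&0x3f = 0x2a
type:17 @ bit 6 → (0x602172ea>>6)&0x1ffff = 0x85cb
id:3 @ bit 23 → (0x602172ea>>23)&0x7 = 0x0
len:2 @ bit 26 → (0x602172ea>>26)&0x3 = 0x0
rsvd:1 @ bit 28 → (0x602172ea>>28)&0x1 = 0x0
opcode:3 @ bit 29 → (0x602172ea>>29)&0x7 = 0x3  ←

3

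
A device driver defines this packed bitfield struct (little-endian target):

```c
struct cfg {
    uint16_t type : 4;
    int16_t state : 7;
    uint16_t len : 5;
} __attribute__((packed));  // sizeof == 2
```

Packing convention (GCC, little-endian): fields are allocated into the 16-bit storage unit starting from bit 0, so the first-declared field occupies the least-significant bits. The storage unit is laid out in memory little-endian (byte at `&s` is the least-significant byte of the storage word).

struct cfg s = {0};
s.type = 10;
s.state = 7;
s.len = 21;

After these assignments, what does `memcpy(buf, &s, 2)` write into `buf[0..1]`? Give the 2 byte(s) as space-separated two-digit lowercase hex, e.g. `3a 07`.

type:4 = 10 → 0xa << 0 → word 0x000a
state:7 = 7 → 0x7 << 4 → word 0x007a
len:5 = 21 → 0x15 << 11 → word 0xa87a
word = 0xa87a → little-endian bytes:
  [0]=0x7a  [1]=0xa8

7a a8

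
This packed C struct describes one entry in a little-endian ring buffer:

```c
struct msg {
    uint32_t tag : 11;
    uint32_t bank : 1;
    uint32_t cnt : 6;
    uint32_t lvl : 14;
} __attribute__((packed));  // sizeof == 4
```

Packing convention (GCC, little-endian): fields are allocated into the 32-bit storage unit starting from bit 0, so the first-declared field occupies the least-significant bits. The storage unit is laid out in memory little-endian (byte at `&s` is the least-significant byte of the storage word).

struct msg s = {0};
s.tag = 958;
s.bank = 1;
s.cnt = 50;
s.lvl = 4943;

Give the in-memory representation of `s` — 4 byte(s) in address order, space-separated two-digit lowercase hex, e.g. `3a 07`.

be 2b 3f 4d

tag (11b) val=958 bits=0x3be at bit 0: 0x000003be
bank (1b) val=1 bits=0x1 at bit 11: 0x00000bbe
cnt (6b) val=50 bits=0x32 at bit 12: 0x00032bbe
lvl (14b) val=4943 bits=0x134f at bit 18: 0x4d3f2bbe
word = 0x4d3f2bbe → little-endian bytes:
  [0]=0xbe  [1]=0x2b  [2]=0x3f  [3]=0x4d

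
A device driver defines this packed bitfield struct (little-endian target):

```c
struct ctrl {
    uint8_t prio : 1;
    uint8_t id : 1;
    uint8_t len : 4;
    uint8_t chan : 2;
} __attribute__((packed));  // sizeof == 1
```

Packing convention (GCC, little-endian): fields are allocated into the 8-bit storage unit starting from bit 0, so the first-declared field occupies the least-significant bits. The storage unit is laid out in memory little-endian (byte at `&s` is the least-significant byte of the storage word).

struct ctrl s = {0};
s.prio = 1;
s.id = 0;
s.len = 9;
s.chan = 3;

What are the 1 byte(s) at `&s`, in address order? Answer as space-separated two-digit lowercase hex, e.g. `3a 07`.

prio:1 = 1 → 0x1 << 0 → word 0x01
id:1 = 0 → 0x0 << 1 → word 0x01
len:4 = 9 → 0x9 << 2 → word 0x25
chan:2 = 3 → 0x3 << 6 → word 0xe5
word = 0xe5 → little-endian bytes:
  [0]=0xe5

e5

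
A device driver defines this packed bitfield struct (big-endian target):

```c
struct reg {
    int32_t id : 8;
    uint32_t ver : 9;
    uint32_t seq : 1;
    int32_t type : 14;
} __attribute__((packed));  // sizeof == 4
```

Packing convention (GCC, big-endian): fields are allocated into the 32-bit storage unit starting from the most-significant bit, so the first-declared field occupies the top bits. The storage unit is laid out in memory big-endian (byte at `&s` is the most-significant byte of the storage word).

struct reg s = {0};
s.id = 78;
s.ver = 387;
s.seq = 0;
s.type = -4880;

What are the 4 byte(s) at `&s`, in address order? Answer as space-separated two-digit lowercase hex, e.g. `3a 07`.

id:8 = 78 → 0x4e << 24 → word 0x4e000000
ver:9 = 387 → 0x183 << 15 → word 0x4ec18000
seq:1 = 0 → 0x0 << 14 → word 0x4ec18000
type:14 = -4880 → 0x2cf0 << 0 → word 0x4ec1acf0
word = 0x4ec1acf0 → big-endian bytes:
  [0]=0x4e  [1]=0xc1  [2]=0xac  [3]=0xf0

4e c1 ac f0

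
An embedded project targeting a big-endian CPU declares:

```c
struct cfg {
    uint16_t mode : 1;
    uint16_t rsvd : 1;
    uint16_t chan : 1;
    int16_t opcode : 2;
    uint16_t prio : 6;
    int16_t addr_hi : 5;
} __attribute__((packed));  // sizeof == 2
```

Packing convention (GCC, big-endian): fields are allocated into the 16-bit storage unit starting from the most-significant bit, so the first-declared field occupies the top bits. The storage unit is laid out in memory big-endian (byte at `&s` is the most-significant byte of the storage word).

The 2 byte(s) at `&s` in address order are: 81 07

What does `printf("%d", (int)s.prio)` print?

8

[0]=0x81 [1]=0x07 (big-endian) → word 0x8107
mode:1 @ bit 15 → (0x8107>>15)&0x1 = 0x1
rsvd:1 @ bit 14 → (0x8107>>14)&0x1 = 0x0
chan:1 @ bit 13 → (0x8107>>13)&0x1 = 0x0
opcode:2 @ bit 11 → (0x8107>>11)&0x3 = 0x0
prio:6 @ bit 5 → (0x8107>>5)&0x3f = 0x8  ←
addr_hi:5 @ bit 0 → (0x8107>>0)&0x1f = 0x7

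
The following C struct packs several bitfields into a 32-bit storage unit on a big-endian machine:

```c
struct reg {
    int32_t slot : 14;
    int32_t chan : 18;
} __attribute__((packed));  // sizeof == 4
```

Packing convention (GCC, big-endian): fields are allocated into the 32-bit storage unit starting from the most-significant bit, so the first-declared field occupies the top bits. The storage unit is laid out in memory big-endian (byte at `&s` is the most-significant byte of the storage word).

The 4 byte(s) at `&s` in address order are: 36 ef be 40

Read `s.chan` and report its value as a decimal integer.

-16832

[0]=0x36 [1]=0xef [2]=0xbe [3]=0x40 (big-endian) → word 0x36efbe40
slot:14 @ bit 18 → (0x36efbe40>>18)&0x3fff = 0xdbb
chan:18 @ bit 0 → (0x36efbe40>>0)&0x3ffff = 0x3be40  ←
chan signed 18b, MSB=1: 245312 - 262144 = -16832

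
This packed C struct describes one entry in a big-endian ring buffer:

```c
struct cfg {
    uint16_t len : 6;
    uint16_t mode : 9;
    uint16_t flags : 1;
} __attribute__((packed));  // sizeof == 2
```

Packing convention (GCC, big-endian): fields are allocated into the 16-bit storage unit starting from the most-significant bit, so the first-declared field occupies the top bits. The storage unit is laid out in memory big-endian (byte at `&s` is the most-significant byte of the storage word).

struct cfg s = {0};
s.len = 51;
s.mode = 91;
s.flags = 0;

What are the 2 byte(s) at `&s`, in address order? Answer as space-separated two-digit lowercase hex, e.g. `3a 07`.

[10+:6] len=51 & 0x3f = 0x33; word=0xcc00
[1+:9] mode=91 & 0x1ff = 0x5b; word=0xccb6
[0+:1] flags=0 & 0x1 = 0x0; word=0xccb6
word = 0xccb6 → big-endian bytes:
  [0]=0xcc  [1]=0xb6

cc b6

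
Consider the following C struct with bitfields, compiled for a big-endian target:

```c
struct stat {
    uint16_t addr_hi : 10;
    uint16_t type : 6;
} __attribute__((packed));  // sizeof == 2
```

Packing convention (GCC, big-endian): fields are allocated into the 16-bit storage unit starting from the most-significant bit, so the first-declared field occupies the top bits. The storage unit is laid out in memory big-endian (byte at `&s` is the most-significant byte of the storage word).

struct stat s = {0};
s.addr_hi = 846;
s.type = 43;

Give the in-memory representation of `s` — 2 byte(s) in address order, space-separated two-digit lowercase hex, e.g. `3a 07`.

[6+:10] addr_hi=846 & 0x3ff = 0x34e; word=0xd380
[0+:6] type=43 & 0x3f = 0x2b; word=0xd3ab
word = 0xd3ab → big-endian bytes:
  [0]=0xd3  [1]=0xab

d3 ab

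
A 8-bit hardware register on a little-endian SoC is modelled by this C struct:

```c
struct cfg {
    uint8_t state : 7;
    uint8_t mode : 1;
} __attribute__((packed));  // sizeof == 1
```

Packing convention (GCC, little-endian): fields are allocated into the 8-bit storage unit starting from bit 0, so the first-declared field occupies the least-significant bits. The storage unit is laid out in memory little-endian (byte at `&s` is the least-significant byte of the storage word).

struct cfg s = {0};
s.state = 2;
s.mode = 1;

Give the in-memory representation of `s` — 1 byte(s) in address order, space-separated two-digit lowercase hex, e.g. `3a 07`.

82

[0+:7] state=2 & 0x7f = 0x2; word=0x02
[7+:1] mode=1 & 0x1 = 0x1; word=0x82
word = 0x82 → little-endian bytes:
  [0]=0x82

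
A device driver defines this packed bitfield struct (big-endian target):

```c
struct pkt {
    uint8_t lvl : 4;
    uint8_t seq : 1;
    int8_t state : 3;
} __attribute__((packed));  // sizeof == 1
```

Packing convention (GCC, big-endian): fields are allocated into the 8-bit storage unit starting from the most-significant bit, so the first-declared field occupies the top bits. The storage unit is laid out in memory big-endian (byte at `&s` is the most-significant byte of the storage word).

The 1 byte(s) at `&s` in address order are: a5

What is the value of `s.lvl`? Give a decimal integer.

10

[0]=0xa5 (big-endian) → word 0xa5
lvl:4 @ bit 4 → (0xa5>>4)&0xf = 0xa  ←
seq:1 @ bit 3 → (0xa5>>3)&0x1 = 0x0
state:3 @ bit 0 → (0xa5>>0)&0x7 = 0x5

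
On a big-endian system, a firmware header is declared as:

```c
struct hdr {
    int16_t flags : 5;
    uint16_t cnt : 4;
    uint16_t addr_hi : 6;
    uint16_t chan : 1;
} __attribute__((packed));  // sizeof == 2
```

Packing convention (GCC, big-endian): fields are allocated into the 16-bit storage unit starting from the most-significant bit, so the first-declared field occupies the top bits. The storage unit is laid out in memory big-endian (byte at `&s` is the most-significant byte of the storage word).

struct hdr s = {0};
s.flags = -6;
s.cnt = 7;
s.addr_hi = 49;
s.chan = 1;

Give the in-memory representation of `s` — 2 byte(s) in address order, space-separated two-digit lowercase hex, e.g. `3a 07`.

d3 e3

[11+:5] flags=-6 & 0x1f = 0x1a; word=0xd000
[7+:4] cnt=7 & 0xf = 0x7; word=0xd380
[1+:6] addr_hi=49 & 0x3f = 0x31; word=0xd3e2
[0+:1] chan=1 & 0x1 = 0x1; word=0xd3e3
word = 0xd3e3 → big-endian bytes:
  [0]=0xd3  [1]=0xe3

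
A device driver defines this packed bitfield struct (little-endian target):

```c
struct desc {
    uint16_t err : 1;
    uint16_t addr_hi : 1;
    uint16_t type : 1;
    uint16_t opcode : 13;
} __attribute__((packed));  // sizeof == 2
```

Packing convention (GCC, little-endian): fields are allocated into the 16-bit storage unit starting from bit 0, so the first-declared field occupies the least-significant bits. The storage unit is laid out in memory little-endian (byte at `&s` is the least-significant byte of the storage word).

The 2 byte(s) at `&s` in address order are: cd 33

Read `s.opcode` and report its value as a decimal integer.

[0]=0xcd [1]=0x33 (little-endian) → word 0x33cd
err [0+:1] = (word>>0) & 0x1 = 1
addr_hi [1+:1] = (word>>1) & 0x1 = 0
type [2+:1] = (word>>2) & 0x1 = 1
opcode [3+:13] = (word>>3) & 0x1fff = 1657  ←

1657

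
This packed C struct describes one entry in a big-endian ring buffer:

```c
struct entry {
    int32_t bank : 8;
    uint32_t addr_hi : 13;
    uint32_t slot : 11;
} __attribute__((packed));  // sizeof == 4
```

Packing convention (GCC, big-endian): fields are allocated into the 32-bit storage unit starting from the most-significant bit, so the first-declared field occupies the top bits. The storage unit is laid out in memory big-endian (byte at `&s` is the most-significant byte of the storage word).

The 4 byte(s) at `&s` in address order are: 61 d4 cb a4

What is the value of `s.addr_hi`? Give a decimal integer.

[0]=0x61 [1]=0xd4 [2]=0xcb [3]=0xa4 (big-endian) → word 0x61d4cba4
bank:8 @ bit 24 → (0x61d4cba4>>24)&0xff = 0x61
addr_hi:13 @ bit 11 → (0x61d4cba4>>11)&0x1fff = 0x1a99  ←
slot:11 @ bit 0 → (0x61d4cba4>>0)&0x7ff = 0x3a4

6809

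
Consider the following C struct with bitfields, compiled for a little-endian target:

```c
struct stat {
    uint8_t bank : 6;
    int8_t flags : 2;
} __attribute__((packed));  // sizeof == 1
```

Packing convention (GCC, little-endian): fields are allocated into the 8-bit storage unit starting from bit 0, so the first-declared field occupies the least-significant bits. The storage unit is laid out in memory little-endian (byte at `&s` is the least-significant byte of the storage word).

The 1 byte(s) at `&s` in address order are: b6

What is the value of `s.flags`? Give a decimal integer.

[0]=0xb6 (little-endian) → word 0xb6
bank [0+:6] = (word>>0) & 0x3f = 54
flags [6+:2] = (word>>6) & 0x3 = 2  ←
flags signed 2b, MSB=1: 2 - 4 = -2

-2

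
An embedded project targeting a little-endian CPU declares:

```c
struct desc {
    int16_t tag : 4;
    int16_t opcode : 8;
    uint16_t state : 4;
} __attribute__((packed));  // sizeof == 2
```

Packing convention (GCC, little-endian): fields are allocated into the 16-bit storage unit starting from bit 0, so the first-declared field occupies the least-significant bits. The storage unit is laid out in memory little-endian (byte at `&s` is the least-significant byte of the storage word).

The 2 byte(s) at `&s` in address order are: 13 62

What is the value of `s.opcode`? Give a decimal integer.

[0]=0x13 [1]=0x62 (little-endian) → word 0x6213
tag:4 @ bit 0 → (0x6213>>0)&0xf = 0x3
opcode:8 @ bit 4 → (0x6213>>4)&0xff = 0x21  ←
state:4 @ bit 12 → (0x6213>>12)&0xf = 0x6
opcode signed 8b, MSB=0: value = 33

33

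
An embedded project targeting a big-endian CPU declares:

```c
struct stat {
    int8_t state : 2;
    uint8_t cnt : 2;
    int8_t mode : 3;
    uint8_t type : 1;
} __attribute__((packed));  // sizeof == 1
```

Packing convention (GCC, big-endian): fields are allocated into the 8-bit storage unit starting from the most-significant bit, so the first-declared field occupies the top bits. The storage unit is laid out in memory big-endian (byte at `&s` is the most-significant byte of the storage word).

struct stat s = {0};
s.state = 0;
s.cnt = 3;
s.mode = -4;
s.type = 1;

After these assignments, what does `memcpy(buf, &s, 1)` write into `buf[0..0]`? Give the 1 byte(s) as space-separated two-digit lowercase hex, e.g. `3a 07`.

39

state (2b) val=0 bits=0x0 at bit 6: 0x00
cnt (2b) val=3 bits=0x3 at bit 4: 0x30
mode (3b) val=-4 bits=0x4 at bit 1: 0x38
type (1b) val=1 bits=0x1 at bit 0: 0x39
word = 0x39 → big-endian bytes:
  [0]=0x39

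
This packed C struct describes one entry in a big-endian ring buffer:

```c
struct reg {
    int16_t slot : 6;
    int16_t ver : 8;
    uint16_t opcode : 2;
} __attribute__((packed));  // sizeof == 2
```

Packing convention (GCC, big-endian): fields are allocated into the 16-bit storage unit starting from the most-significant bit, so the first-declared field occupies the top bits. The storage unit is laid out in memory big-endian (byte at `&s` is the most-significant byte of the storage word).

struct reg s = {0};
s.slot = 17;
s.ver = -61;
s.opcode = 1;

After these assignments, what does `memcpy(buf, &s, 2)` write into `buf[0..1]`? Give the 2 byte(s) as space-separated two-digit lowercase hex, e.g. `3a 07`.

47 0d

[10+:6] slot=17 & 0x3f = 0x11; word=0x4400
[2+:8] ver=-61 & 0xff = 0xc3; word=0x470c
[0+:2] opcode=1 & 0x3 = 0x1; word=0x470d
word = 0x470d → big-endian bytes:
  [0]=0x47  [1]=0x0d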